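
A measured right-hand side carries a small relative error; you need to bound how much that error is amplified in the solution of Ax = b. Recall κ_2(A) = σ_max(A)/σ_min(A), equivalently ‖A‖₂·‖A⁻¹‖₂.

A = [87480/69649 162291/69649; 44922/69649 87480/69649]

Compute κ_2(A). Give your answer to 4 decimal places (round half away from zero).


120.5000

AᵀA = [33462756/16785409 62723160/16785409; 62723160/16785409 117616329/16785409]; tr = 522765/58081, det = 324/58081
char-poly roots: 9 and 36/58081
κ = σ_max/σ_min = 3/(6/241) = 120.5000


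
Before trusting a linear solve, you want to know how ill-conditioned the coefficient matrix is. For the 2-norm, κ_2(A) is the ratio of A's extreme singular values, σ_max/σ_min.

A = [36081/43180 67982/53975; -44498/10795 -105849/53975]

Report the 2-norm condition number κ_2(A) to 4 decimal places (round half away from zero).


6.3500

M = AᵀA = [1319319625/74580496 85172535/9322562; 85172535/9322562 25320901/4661281]. tr(M)=5966969/258064, det(M)=3258025/258064
eigenvalues of AᵀA: λ = (tr ± √(tr²−4·det))/2 = 361/16, 9025/16129
σ_max=√(361/16)=(19/4), σ_min=√(9025/16129)=(95/127) → κ = 6.3500


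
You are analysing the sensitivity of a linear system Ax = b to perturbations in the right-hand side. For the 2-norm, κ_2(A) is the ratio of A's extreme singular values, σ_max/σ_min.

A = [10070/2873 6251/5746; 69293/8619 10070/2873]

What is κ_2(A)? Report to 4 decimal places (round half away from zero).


25.5000

M = AᵀA = [33811621/439569 4687585/146523; 4687585/146523 2631329/195364]. tr(M)=940405/10404, det(M)=130321/10404
λ_max, λ_min = (940405/10404 ± √878938125289/108243216)/2 = 361/4, 361/2601
so κ_2 = √((361/4) / (361/2601)) = 25.5000


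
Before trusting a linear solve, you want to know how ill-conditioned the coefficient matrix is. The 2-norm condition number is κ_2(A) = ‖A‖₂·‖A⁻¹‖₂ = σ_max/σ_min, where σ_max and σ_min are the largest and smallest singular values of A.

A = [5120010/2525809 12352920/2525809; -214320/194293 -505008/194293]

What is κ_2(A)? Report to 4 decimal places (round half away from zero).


AᵀA = [117568131300/22075124929 282140152560/22075124929; 282140152560/22075124929 677146100544/22075124929]; tr = 4702451076/130622041, det = 2073600/130622041
eigenvalues of AᵀA: λ = (tr ± √(tr²−4·det))/2 = 36, 57600/130622041
κ = σ_max/σ_min = 6/(240/11429) = 285.7250

285.7250


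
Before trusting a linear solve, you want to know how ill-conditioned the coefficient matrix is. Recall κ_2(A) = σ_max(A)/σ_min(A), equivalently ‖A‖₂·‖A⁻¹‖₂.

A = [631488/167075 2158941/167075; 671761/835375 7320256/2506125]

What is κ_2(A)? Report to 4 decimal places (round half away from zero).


form AᵀA = [6199101841/415140625 63752743936/1245421875; 63752743936/1245421875 655750774681/3736265625] with trace 1138468306/5978025 and determinant 279841/664225
eigenvalues of AᵀA: λ = (tr ± √(tr²−4·det))/2 = 4761/25, 529/239121
κ = σ_max/σ_min = (69/5)/(23/489) = 293.4000

293.4000


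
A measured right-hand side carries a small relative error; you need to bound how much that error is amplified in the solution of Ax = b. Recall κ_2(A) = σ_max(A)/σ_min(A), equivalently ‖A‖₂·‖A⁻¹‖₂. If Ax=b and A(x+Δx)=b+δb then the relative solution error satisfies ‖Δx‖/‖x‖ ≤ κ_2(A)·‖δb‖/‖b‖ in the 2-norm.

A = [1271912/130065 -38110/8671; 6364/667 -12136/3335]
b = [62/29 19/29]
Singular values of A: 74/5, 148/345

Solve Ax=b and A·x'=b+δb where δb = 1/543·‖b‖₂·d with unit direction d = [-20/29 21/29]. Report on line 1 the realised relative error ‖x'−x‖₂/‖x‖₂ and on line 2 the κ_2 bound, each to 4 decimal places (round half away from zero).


σ_max = 74/5, σ_min = 148/345
κ = σ_max/σ_min = (74/5)/(148/345) = 34.5000
κ_2(A)·‖δb‖/‖b‖ = 0.0635
solve Ax = b  →  x = [-0.7718 -2.2037]
‖b‖ = 2.2361, ‖x‖ = 2.3350
re-solving with b+δb shifts x by Δx of norm 0.0096
relative error = 0.0041
realised/bound (from unrounded values) ≈ 0.0647

0.0041
0.0635


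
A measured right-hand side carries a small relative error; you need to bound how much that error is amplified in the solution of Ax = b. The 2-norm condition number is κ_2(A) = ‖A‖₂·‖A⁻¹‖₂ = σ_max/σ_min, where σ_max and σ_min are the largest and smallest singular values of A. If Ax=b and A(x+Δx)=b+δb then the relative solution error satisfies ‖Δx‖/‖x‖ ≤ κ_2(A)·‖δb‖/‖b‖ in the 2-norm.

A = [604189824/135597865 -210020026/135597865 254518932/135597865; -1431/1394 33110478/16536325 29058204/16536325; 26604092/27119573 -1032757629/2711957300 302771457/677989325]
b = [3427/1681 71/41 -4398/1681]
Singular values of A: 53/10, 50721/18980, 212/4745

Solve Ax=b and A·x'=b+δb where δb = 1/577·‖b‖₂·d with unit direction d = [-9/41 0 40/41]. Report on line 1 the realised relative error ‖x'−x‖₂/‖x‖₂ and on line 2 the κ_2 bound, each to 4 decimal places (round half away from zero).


from the listed singular values, σ₁ = 53/10, σ_n = 212/4745
κ_2(A) = (53/10) / (212/4745) = 118.6250
perturbation bound = 118.6250·1/577 = 0.2056
solve Ax = b  →  x = [31.7647 47.7753 -34.8960]
2-norm of b is 3.7417; of x, 67.1507
re-solving with b+δb shifts x by Δx of norm 0.1451
realised ‖Δx‖/‖x‖ = 0.0022
so the bound overstates the realised error by a factor of ≈ 95.1179 (computed from the unrounded values)

0.0022
0.2056


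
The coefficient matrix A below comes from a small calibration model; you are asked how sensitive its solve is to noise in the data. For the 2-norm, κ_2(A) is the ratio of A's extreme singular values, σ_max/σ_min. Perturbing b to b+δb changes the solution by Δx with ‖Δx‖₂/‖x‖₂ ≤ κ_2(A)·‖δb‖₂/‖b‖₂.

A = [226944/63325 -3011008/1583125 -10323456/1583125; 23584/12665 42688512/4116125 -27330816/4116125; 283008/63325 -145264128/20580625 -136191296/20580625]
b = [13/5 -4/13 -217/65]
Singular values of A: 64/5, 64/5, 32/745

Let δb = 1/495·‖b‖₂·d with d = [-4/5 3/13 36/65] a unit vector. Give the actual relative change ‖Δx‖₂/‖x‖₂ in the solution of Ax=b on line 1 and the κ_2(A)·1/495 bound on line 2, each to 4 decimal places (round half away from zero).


0.0021
0.6020

from the listed singular values, σ₁ = 64/5, σ_n = 32/745
κ = σ_max/σ_min = (64/5)/(32/745) = 298.0000
κ_2(A)·‖δb‖/‖b‖ = 0.6020
solve Ax = b  →  x = [-82.2059 -12.1763 -42.0263]
‖b‖₂ = 4.2426 and ‖x‖₂ = 93.1251
re-solving with b+δb shifts x by Δx of norm 0.1995
relative error = 0.0021
tightness: 0.0021 against a bound of 0.6020 (unrounded ratio ≈ 0.0036)


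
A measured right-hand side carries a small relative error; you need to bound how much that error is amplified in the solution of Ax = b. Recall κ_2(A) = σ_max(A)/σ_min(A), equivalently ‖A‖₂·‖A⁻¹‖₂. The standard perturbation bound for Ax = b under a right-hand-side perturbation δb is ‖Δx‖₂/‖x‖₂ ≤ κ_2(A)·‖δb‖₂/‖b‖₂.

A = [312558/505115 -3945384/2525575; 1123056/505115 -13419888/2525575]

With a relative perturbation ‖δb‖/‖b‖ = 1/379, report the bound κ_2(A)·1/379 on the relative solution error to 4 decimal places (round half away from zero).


0.5126

AᵀA = [54357891300/10205646529 -130435576560/10205646529; -130435576560/10205646529 313055118144/10205646529]; tr = 2174041476/60388441, det = 2073600/60388441
char-poly roots: 36 and 57600/60388441
σ_max=√36=6, σ_min=√(57600/60388441)=(240/7771) → κ = 194.2750
perturbation bound = 194.2750·1/379 = 0.5126


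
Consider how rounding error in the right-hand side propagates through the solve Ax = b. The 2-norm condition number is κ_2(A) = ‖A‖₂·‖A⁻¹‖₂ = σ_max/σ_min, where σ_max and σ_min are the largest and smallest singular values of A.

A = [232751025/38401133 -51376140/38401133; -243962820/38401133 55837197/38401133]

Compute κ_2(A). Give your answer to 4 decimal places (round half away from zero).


AᵀA = [135185371202025/1753444727329 -30416229829440/1753444727329; -30416229829440/1753444727329 6845779227249/1753444727329]; tr = 84492058554/1043096209, det = 102515625/1043096209
eigenvalues of AᵀA: λ = (tr ± √(tr²−4·det))/2 = 81, 1265625/1043096209
κ_2(A) = √(λ_max/λ_min) = √(81 / (1265625/1043096209)) = 258.3760

258.3760


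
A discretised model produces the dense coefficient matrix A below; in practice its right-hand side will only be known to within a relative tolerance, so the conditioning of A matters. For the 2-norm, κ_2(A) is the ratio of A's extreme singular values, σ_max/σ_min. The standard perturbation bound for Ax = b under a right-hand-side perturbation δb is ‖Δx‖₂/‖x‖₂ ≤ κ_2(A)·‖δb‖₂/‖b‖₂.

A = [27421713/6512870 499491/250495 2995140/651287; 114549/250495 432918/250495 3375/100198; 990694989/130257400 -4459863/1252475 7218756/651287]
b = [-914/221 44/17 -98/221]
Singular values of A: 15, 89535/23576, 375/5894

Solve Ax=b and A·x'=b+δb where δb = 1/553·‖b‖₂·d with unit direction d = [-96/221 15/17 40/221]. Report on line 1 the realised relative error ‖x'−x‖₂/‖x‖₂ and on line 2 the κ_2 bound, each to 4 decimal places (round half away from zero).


0.0022
0.4263

from the listed singular values, σ₁ = 15, σ_n = 375/5894
κ = σ_max/σ_min = 15/(375/5894) = 235.7600
worst-case relative error ≤ 235.7600 × 1/553 = 0.4263
solve Ax = b  →  x = [-48.5079 13.5996 37.6149]
‖b‖₂ = 4.8990 and ‖x‖₂ = 62.8717
re-solving with b+δb shifts x by Δx of norm 0.1392
realised ‖Δx‖/‖x‖ = 0.0022
so the bound overstates the realised error by a factor of ≈ 192.5044 (computed from the unrounded values)


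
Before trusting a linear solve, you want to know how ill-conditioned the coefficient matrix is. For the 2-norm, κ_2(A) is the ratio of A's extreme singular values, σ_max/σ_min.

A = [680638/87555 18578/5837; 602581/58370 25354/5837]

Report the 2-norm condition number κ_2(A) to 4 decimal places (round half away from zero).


AᵀA = [204840284089/1226540484 7112330155/102211707; 7112330155/102211707 987967400/34070569]; tr = 1422527281/7257636, det = 1500625/1814409
eigenvalues of AᵀA: λ = (tr ± √(tr²−4·det))/2 = 196, 30625/7257636
so κ_2 = √(196 / (30625/7257636)) = 215.5200

215.5200


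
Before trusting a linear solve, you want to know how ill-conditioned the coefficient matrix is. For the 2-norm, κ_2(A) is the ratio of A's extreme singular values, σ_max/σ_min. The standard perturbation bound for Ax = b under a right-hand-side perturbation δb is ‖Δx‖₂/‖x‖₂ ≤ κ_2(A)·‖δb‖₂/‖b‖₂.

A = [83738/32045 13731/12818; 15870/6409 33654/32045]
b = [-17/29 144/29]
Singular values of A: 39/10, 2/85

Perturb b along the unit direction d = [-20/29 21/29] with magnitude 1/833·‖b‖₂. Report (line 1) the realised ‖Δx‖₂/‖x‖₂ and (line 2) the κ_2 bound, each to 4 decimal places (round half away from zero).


0.0015
0.1990

σ_max = 39/10, σ_min = 2/85
condition number: (39/10) ÷ (2/85) = 165.7500
worst-case relative error ≤ 165.7500 × 1/833 = 0.1990
solve Ax = b  →  x = [-64.6746 157.2189]
‖b‖ = 5.0000, ‖x‖ = 170.0017
with δb = [-0.0041 0.0043], A·Δx = δb → ‖Δx‖ = 0.2551
dividing the unrounded norms, ‖Δx‖/‖x‖ = 0.0015
tightness: 0.0015 against a bound of 0.1990 (unrounded ratio ≈ 0.0075)


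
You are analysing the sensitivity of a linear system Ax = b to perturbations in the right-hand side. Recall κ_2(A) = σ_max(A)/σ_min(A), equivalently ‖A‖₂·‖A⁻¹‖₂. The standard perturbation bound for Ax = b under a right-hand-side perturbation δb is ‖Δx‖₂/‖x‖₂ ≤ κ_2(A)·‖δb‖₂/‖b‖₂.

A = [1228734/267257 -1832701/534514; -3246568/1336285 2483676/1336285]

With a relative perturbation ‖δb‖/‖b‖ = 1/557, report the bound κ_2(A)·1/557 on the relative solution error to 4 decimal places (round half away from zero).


form AᵀA = [167075726116/6178746025 -125301724587/6178746025; -125301724587/6178746025 375932213761/24714984100] with trace 41769404729/988599364 and determinant 11424400/247149841
λ_max, λ_min = (41769404729/988599364 ± √1744502464941822257841/977328702501204496)/2 = 169/4, 270400/247149841
κ_2(A) = √(λ_max/λ_min) = √((169/4) / (270400/247149841)) = 196.5125
perturbation bound = 196.5125·1/557 = 0.3528

0.3528


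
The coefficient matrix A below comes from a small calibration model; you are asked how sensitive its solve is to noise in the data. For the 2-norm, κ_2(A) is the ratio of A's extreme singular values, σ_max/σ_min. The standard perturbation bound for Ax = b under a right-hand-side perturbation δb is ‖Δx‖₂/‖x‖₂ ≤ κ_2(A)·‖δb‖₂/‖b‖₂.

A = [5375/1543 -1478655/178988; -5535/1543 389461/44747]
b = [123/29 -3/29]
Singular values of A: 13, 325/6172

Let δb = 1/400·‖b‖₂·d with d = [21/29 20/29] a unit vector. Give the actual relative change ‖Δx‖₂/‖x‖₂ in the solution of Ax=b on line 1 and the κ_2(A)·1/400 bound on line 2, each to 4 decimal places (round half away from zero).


from the listed singular values, σ₁ = 13, σ_n = 325/6172
condition number: 13 ÷ (325/6172) = 246.8800
perturbation bound = 246.8800·1/400 = 0.6172
solve Ax = b  →  x = [52.6786 21.6994]
2-norm of b is 4.2426; of x, 56.9728
with δb = [0.0077 0.0073], A·Δx = δb → ‖Δx‖ = 0.2014
dividing the unrounded norms, ‖Δx‖/‖x‖ = 0.0035
so the bound overstates the realised error by a factor of ≈ 174.5720 (computed from the unrounded values)

0.0035
0.6172


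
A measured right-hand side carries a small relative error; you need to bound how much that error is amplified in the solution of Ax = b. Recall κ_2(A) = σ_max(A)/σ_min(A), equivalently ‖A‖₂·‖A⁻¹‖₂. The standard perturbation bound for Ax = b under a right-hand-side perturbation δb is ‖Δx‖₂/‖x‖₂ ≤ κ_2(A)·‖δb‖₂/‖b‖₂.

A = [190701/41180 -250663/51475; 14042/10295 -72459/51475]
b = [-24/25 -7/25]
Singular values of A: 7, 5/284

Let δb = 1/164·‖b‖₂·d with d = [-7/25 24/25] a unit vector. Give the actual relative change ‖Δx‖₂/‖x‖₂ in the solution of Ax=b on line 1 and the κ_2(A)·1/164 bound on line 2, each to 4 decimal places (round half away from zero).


2.4244
2.4244

from the listed singular values, σ₁ = 7, σ_n = 5/284
condition number: 7 ÷ (5/284) = 397.6000
worst-case relative error ≤ 397.6000 × 1/164 = 2.4244
solve Ax = b  →  x = [-0.0985 0.1034]
‖b‖₂ = 1.0000 and ‖x‖₂ = 0.1429
Δx = A⁻¹·δb where δb = 1/164·1.0000·d; ‖Δx‖ = 0.3463
dividing the unrounded norms, ‖Δx‖/‖x‖ = 2.4244
so the bound is sharp here: realised error equals the bound


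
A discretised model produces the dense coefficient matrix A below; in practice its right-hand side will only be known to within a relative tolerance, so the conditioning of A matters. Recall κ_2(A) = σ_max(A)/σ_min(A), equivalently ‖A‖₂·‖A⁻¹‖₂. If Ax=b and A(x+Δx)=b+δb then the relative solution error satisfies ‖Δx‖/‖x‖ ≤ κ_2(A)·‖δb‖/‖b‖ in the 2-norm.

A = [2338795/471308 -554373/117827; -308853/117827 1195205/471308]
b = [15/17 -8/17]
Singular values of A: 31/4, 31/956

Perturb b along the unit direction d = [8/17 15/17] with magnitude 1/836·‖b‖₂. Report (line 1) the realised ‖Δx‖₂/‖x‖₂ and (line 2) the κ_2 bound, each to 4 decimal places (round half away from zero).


0.2859
0.2859

σ_max = 31/4, σ_min = 31/956
κ_2(A) = (31/4) / (31/956) = 239.0000
perturbation bound = 239.0000·1/836 = 0.2859
solve Ax = b  →  x = [0.0934 -0.0890]
‖b‖ = 1.0000, ‖x‖ = 0.1290
with δb = [0.0006 0.0011], A·Δx = δb → ‖Δx‖ = 0.0369
dividing the unrounded norms, ‖Δx‖/‖x‖ = 0.2859
tightness: 0.2859 against a bound of 0.2859; the bound is attained (ratio 1)


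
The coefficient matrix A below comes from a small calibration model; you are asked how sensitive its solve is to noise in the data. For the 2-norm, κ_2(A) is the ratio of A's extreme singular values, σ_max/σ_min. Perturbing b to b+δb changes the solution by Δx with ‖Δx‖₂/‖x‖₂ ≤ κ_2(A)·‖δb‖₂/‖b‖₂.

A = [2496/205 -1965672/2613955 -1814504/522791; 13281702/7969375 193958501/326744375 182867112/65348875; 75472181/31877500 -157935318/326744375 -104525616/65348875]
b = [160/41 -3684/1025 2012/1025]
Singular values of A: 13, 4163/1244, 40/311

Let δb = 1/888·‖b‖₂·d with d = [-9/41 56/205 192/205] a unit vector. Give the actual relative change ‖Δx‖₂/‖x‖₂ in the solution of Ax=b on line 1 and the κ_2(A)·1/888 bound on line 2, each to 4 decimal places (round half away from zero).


σ_max = 13, σ_min = 40/311
κ_2(A) = 13 / (40/311) = 101.0750
bound on ‖Δx‖/‖x‖: κ·ε = 101.0750·1/888 = 0.1138
solve Ax = b  →  x = [-0.0393 -0.2708 -1.2035]
2-norm of b is 5.6569; of x, 1.2343
with δb = [-0.0014 0.0017 0.0060], A·Δx = δb → ‖Δx‖ = 0.0495
realised ‖Δx‖/‖x‖ = 0.0401
so the bound overstates the realised error by a factor of ≈ 2.8364 (computed from the unrounded values)

0.0401
0.1138


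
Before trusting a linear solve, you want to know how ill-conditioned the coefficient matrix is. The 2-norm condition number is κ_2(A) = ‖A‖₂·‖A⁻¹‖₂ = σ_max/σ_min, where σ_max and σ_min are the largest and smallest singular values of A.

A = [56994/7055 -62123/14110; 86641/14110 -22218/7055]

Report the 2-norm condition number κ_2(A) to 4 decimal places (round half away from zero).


83.0000

M = AᵀA = [819997081/7963684 -109312560/1990921; -109312560/1990921 233353009/7963684]. tr(M)=1822405/13778, det(M)=279841/110224
λ_max, λ_min = (1822405/13778 ± √829808039844/47458321)/2 = 529/4, 529/27556
so κ_2 = √((529/4) / (529/27556)) = 83.0000


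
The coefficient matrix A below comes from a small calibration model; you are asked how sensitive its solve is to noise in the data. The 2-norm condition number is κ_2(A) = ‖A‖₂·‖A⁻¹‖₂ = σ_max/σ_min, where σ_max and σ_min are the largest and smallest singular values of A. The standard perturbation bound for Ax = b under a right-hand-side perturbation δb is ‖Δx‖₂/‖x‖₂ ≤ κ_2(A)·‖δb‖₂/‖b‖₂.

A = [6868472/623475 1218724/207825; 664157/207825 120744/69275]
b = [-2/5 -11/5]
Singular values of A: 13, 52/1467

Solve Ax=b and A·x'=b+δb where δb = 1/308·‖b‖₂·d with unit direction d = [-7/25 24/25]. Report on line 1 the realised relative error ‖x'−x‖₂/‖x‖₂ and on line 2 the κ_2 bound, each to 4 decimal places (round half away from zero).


0.0036
1.1907

largest singular value 13, smallest 52/1467
κ_2(A) = 13 / (52/1467) = 366.7500
perturbation bound = 366.7500·1/308 = 1.1907
solve Ax = b  →  x = [26.4842 -49.8213]
‖b‖₂ = 2.2361 and ‖x‖₂ = 56.4231
with δb = [-0.0020 0.0070], A·Δx = δb → ‖Δx‖ = 0.2048
realised ‖Δx‖/‖x‖ = 0.0036
so the bound overstates the realised error by a factor of ≈ 328.0315 (computed from the unrounded values)


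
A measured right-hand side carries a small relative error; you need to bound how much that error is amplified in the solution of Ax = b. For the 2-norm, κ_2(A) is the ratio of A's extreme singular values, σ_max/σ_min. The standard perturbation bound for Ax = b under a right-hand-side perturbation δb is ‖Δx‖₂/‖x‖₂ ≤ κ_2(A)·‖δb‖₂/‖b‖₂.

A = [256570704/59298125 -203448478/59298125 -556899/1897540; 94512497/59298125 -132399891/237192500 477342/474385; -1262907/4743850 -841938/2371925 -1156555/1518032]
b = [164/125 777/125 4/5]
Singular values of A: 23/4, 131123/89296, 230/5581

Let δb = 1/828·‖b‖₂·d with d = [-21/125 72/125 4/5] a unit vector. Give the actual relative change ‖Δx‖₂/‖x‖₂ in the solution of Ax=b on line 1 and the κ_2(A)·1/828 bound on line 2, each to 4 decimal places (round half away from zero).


from the listed singular values, σ₁ = 23/4, σ_n = 230/5581
κ = σ_max/σ_min = (23/4)/(230/5581) = 139.5250
bound on ‖Δx‖/‖x‖: κ·ε = 139.5250·1/828 = 0.1685
solve Ax = b  →  x = [-50.1986 -67.8011 48.0793]
2-norm of b is 6.4031; of x, 97.1005
re-solving with b+δb shifts x by Δx of norm 0.1876
realised ‖Δx‖/‖x‖ = 0.0019
realised/bound (from unrounded values) ≈ 0.0115

0.0019
0.1685


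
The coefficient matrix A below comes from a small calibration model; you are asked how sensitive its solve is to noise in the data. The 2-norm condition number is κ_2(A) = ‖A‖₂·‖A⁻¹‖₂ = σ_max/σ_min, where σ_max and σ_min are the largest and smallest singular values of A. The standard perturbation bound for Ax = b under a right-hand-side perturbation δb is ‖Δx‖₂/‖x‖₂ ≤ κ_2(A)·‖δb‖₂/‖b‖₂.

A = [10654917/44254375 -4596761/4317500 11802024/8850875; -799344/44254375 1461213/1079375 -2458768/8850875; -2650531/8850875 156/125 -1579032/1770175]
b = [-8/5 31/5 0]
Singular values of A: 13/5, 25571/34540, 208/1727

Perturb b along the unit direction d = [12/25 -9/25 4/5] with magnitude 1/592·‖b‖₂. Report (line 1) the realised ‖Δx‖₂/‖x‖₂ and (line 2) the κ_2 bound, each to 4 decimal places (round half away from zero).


0.0035
0.0365

from the listed singular values, σ₁ = 13/5, σ_n = 208/1727
κ_2(A) = (13/5) / (208/1727) = 21.5875
bound on ‖Δx‖/‖x‖: κ·ε = 21.5875·1/592 = 0.0365
solve Ax = b  →  x = [25.0473 4.4726 -2.1513]
‖b‖₂ = 6.4031 and ‖x‖₂ = 25.5343
re-solving with b+δb shifts x by Δx of norm 0.0898
realised ‖Δx‖/‖x‖ = 0.0035
realised/bound (from unrounded values) ≈ 0.0964


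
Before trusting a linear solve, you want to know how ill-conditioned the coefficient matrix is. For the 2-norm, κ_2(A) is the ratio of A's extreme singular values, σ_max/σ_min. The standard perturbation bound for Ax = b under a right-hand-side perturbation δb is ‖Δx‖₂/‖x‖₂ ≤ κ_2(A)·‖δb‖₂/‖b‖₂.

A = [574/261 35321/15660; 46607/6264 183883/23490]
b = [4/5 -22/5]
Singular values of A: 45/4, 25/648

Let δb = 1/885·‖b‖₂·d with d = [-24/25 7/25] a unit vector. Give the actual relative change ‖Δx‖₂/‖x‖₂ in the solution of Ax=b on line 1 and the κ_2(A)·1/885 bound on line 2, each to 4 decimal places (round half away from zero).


0.0025
0.3295

σ_max = 45/4, σ_min = 25/648
condition number: (45/4) ÷ (25/648) = 291.6000
κ_2(A)·‖δb‖/‖b‖ = 0.3295
solve Ax = b  →  x = [37.2941 -36.0092]
‖b‖ = 4.4721, ‖x‖ = 51.8412
re-solving with b+δb shifts x by Δx of norm 0.1310
realised ‖Δx‖/‖x‖ = 0.0025
realised/bound (from unrounded values) ≈ 0.0077


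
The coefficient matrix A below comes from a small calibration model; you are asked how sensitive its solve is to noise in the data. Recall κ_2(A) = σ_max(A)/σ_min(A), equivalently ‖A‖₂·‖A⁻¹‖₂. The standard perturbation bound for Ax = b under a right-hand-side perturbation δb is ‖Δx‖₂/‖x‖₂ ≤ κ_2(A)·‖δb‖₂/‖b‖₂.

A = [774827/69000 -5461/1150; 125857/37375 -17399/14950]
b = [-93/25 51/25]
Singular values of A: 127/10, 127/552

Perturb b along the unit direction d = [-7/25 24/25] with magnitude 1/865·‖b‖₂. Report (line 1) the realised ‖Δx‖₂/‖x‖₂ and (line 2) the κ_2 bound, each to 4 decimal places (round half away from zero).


0.0016
0.0638

σ_max = 127/10, σ_min = 127/552
κ = σ_max/σ_min = (127/10)/(127/552) = 55.2000
perturbation bound = 55.2000·1/865 = 0.0638
solve Ax = b  →  x = [4.7971 12.1272]
‖b‖₂ = 4.2426 and ‖x‖₂ = 13.0415
with δb = [-0.0014 0.0047], A·Δx = δb → ‖Δx‖ = 0.0213
realised ‖Δx‖/‖x‖ = 0.0016
tightness: 0.0016 against a bound of 0.0638 (unrounded ratio ≈ 0.0256)


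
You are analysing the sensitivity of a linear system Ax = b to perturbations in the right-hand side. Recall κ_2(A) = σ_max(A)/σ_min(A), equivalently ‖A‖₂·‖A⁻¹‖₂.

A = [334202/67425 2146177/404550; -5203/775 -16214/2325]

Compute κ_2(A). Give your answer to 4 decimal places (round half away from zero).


139.5000

form AᵀA = [12663718309/181845225 7977280619/109107135; 7977280619/109107135 502617931321/6546428100] with trace 227945729/1556820 and determinant 214358881/194602500
char-poly roots: 14641/100 and 14641/1946025
κ = σ_max/σ_min = (121/10)/(121/1395) = 139.5000


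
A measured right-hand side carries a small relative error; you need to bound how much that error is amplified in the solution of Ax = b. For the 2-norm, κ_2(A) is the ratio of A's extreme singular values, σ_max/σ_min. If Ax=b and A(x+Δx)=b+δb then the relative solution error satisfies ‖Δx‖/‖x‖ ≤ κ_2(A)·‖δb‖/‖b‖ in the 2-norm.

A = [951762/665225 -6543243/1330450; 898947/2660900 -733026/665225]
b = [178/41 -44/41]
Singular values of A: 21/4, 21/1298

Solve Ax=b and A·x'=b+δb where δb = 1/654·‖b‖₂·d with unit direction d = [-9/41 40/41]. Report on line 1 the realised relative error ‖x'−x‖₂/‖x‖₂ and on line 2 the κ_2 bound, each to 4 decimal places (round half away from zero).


σ_max = 21/4, σ_min = 21/1298
κ = σ_max/σ_min = (21/4)/(21/1298) = 324.5000
bound on ‖Δx‖/‖x‖: κ·ε = 324.5000·1/654 = 0.4962
solve Ax = b  →  x = [-118.4610 -35.3448]
2-norm of b is 4.4721; of x, 123.6214
with δb = [-0.0015 0.0067], A·Δx = δb → ‖Δx‖ = 0.4227
relative error = 0.0034
realised/bound (from unrounded values) ≈ 0.0069

0.0034
0.4962


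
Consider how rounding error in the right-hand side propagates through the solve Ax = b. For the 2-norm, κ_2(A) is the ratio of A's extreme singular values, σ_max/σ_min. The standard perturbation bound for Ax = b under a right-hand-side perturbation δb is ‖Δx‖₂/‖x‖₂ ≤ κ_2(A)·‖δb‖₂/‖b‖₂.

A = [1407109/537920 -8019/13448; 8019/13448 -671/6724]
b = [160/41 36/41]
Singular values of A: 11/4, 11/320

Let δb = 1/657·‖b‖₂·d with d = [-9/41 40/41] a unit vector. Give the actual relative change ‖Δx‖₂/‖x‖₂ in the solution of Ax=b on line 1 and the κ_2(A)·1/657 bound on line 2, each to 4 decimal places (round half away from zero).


0.1218
0.1218

from the listed singular values, σ₁ = 11/4, σ_n = 11/320
κ = σ_max/σ_min = (11/4)/(11/320) = 80.0000
bound on ‖Δx‖/‖x‖: κ·ε = 80.0000·1/657 = 0.1218
solve Ax = b  →  x = [1.4191 -0.3193]
‖b‖ = 4.0000, ‖x‖ = 1.4545
δb = ε·‖b‖·d = [-0.0013 0.0059]; solving A·Δx = δb gives ‖Δx‖ = 0.1771
dividing the unrounded norms, ‖Δx‖/‖x‖ = 0.1218
realised/bound = 1 exactly: the bound is attained for this b and d


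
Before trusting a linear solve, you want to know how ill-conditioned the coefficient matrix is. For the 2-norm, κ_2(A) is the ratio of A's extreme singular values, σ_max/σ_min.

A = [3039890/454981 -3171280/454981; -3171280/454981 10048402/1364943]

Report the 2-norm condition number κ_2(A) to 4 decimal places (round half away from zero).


form AᵀA = [22946430500/246144721 -72279813760/738434163; -72279813760/738434163 227685534244/2215302489] with trace 516294184/2634129 and determinant 960400/2634129
solving λ² − 516294184/2634129·λ + 960400/2634129 = 0 gives λ = 196, 4900/2634129
so κ_2 = √(196 / (4900/2634129)) = 324.6000

324.6000


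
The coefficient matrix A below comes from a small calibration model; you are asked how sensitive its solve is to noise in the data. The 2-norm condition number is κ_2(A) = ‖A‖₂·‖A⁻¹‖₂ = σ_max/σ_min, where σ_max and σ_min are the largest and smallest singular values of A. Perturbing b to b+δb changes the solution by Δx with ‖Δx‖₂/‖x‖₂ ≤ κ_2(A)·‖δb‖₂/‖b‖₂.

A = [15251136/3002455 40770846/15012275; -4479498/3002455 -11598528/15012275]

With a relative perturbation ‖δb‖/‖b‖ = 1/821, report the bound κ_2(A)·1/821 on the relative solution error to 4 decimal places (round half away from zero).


0.3442

form AᵀA = [10106522064900/360589441081 5390058401280/360589441081; 5390058401280/360589441081 2874860376516/360589441081] with trace 44918278344/1247714329 and determinant 20250000/1247714329
char-poly roots: 36 and 562500/1247714329
σ_max=√36=6, σ_min=√(562500/1247714329)=(750/35323) → κ = 282.5840
worst-case relative error ≤ 282.5840 × 1/821 = 0.3442


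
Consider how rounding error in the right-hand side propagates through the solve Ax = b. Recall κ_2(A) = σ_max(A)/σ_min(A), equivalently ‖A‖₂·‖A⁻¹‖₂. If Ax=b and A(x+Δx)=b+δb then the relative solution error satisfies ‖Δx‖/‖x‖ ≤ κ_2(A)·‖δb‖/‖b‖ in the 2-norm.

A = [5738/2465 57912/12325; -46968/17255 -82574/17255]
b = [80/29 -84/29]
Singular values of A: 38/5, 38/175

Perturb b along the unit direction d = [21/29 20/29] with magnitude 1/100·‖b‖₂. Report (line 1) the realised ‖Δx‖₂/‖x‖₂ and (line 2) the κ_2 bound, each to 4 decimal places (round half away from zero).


from the listed singular values, σ₁ = 38/5, σ_n = 38/175
κ = σ_max/σ_min = (38/5)/(38/175) = 35.0000
κ_2(A)·‖δb‖/‖b‖ = 0.3500
solve Ax = b  →  x = [0.2477 0.4644]
2-norm of b is 4.0000; of x, 0.5263
δb = ε·‖b‖·d = [0.0290 0.0276]; solving A·Δx = δb gives ‖Δx‖ = 0.1842
relative error = 0.3500
tightness: 0.3500 against a bound of 0.3500; the bound is attained (ratio 1)

0.3500
0.3500


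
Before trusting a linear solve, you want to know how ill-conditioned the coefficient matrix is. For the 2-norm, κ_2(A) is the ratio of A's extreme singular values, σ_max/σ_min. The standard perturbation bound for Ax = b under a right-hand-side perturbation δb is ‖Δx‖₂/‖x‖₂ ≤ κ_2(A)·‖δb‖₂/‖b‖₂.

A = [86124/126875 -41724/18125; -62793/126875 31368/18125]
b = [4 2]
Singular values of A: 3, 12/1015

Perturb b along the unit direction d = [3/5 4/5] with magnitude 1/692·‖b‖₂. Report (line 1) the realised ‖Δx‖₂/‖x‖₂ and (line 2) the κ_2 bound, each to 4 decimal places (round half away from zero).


0.0016
0.3667

from the listed singular values, σ₁ = 3, σ_n = 12/1015
condition number: 3 ÷ (12/1015) = 253.7500
κ_2(A)·‖δb‖/‖b‖ = 0.3667
solve Ax = b  →  x = [324.9867 94.0933]
2-norm of b is 4.4721; of x, 338.3340
re-solving with b+δb shifts x by Δx of norm 0.5466
realised ‖Δx‖/‖x‖ = 0.0016
so the bound overstates the realised error by a factor of ≈ 226.9613 (computed from the unrounded values)


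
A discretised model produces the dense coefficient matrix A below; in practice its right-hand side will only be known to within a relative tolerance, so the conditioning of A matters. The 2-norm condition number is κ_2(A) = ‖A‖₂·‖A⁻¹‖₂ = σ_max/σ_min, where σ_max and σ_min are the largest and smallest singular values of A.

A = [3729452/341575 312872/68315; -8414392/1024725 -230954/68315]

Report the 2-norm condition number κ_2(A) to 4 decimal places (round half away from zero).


315.3000

form AᵀA = [7839252108496/42002453025 217754432336/2800163535; 217754432336/2800163535 6049145540/186677569] with trace 54439703284/248535225 and determinant 119946304/248535225
eigenvalues of AᵀA: λ = (tr ± √(tr²−4·det))/2 = 5476/25, 21904/9941409
σ_max=√(5476/25)=(74/5), σ_min=√(21904/9941409)=(148/3153) → κ = 315.3000


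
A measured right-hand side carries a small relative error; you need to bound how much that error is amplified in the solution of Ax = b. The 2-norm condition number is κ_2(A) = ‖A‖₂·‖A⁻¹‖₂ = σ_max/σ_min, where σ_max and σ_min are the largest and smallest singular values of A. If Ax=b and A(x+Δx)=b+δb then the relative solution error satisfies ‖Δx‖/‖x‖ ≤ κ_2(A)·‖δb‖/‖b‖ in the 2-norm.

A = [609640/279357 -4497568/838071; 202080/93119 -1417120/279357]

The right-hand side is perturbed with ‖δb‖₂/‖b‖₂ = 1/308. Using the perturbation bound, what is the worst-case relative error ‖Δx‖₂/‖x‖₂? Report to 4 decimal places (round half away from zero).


0.3609

form AᵀA = [878939200/92794689 -6324901120/278384067; -6324901120/278384067 45543614464/835152201] with trace 316296256/4941729 and determinant 1638400/4941729
λ_max, λ_min = (316296256/4941729 ± √100010935444443136/24420685509441)/2 = 64, 25600/4941729
σ_max=√64=8, σ_min=√(25600/4941729)=(160/2223) → κ = 111.1500
κ_2(A)·‖δb‖/‖b‖ = 0.3609


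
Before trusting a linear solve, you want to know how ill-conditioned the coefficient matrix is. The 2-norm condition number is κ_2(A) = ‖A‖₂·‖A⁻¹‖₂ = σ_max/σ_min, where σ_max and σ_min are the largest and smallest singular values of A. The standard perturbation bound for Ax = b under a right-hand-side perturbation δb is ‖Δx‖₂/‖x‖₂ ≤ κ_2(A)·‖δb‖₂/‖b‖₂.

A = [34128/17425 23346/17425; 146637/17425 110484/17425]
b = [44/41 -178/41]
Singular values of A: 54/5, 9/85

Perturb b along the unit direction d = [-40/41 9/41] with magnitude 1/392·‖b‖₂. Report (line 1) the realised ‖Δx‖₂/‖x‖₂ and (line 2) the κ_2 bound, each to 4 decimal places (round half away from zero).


largest singular value 54/5, smallest 9/85
condition number: (54/5) ÷ (9/85) = 102.0000
κ_2(A)·‖δb‖/‖b‖ = 0.2602
solve Ax = b  →  x = [11.0370 -15.3333]
‖b‖ = 4.4721, ‖x‖ = 18.8925
with δb = [-0.0111 0.0025], A·Δx = δb → ‖Δx‖ = 0.1077
relative error = 0.0057
tightness: 0.0057 against a bound of 0.2602 (unrounded ratio ≈ 0.0219)

0.0057
0.2602


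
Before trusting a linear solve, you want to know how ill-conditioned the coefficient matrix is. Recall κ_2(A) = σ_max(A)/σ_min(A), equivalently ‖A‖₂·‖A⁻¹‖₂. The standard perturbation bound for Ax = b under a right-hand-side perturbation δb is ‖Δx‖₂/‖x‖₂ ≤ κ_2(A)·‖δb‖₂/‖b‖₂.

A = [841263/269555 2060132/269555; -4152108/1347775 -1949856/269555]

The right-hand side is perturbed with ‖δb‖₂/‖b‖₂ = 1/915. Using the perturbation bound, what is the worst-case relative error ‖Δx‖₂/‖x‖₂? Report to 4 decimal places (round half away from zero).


AᵀA = [41537558529/2159925625 19930531308/431985125; 19930531308/431985125 1913455952/17279405]; tr = 1661062441/12780625, det = 300259584/319515625
solving λ² − 1661062441/12780625·λ + 300259584/319515625 = 0 gives λ = 3249/25, 92416/12780625
so κ_2 = √((3249/25) / (92416/12780625)) = 134.0625
bound on ‖Δx‖/‖x‖: κ·ε = 134.0625·1/915 = 0.1465

0.1465


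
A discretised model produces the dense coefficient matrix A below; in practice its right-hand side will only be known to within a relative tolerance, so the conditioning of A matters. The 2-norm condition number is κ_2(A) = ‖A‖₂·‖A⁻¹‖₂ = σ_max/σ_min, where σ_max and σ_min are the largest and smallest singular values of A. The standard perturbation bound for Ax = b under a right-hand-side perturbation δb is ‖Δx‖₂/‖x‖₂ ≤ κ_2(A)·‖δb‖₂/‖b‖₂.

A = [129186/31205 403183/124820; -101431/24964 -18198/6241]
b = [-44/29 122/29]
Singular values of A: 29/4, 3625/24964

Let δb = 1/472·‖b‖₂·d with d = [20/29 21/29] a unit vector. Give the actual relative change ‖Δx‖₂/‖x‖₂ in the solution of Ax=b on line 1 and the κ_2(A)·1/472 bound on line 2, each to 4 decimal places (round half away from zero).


0.0047
0.1058

from the listed singular values, σ₁ = 29/4, σ_n = 3625/24964
condition number: (29/4) ÷ (3625/24964) = 49.9280
worst-case relative error ≤ 49.9280 × 1/472 = 0.1058
solve Ax = b  →  x = [-8.7053 10.6876]
2-norm of b is 4.4721; of x, 13.7843
Δx = A⁻¹·δb where δb = 1/472·4.4721·d; ‖Δx‖ = 0.0652
realised ‖Δx‖/‖x‖ = 0.0047
realised/bound (from unrounded values) ≈ 0.0447


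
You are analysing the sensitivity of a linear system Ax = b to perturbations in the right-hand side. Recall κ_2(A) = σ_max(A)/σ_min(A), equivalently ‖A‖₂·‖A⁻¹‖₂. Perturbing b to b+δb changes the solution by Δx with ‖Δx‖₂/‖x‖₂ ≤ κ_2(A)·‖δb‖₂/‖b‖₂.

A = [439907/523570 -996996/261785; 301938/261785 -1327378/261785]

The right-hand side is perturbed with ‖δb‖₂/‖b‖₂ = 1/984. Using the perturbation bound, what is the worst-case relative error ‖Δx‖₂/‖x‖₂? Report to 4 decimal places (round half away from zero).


AᵀA = [22327375681/10965021796 -24803144730/2741255449; -24803144730/2741255449 110237335156/2741255449]; tr = 275595905/6522916, det = 28561/1630729
λ_max, λ_min = (275595905/6522916 ± √75950122036707009/42548433143056)/2 = 169/4, 676/1630729
so κ_2 = √((169/4) / (676/1630729)) = 319.2500
κ_2(A)·‖δb‖/‖b‖ = 0.3244

0.3244


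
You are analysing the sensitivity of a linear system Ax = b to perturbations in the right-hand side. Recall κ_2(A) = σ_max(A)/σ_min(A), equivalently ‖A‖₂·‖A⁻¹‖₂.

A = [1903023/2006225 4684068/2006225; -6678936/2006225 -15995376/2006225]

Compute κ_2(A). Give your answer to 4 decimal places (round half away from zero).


M = AᵀA = [77167492209/6439902001 185193570780/6439902001; 185193570780/6439902001 444468074256/6439902001]. tr(M)=3086600985/38105929, det(M)=1679616/38105929
eigenvalues of AᵀA: λ = (tr ± √(tr²−4·det))/2 = 81, 20736/38105929
κ_2(A) = √(λ_max/λ_min) = √(81 / (20736/38105929)) = 385.8125

385.8125


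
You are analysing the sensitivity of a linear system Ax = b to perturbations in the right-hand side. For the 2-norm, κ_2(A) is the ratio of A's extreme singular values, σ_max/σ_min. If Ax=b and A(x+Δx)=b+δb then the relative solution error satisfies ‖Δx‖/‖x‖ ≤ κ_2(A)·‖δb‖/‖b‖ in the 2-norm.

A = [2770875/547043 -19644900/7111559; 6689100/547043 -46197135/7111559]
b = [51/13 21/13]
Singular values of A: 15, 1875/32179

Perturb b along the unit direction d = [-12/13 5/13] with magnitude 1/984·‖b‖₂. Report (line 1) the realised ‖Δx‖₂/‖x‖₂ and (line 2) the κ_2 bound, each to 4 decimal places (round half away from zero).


0.0014
0.2616

largest singular value 15, smallest 1875/32179
κ = σ_max/σ_min = 15/(1875/32179) = 257.4320
bound on ‖Δx‖/‖x‖: κ·ε = 257.4320·1/984 = 0.2616
solve Ax = b  →  x = [-24.0524 -45.5233]
‖b‖₂ = 4.2426 and ‖x‖₂ = 51.4868
re-solving with b+δb shifts x by Δx of norm 0.0740
relative error = 0.0014
tightness: 0.0014 against a bound of 0.2616 (unrounded ratio ≈ 0.0055)


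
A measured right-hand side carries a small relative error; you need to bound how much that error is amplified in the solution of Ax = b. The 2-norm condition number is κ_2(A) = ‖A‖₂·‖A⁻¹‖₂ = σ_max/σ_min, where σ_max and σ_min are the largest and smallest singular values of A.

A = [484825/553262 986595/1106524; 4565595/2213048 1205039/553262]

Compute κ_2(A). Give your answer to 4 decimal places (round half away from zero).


M = AᵀA = [24605542194025/4897581450304 6458371874955/1224395362576; 6458371874955/1224395362576 6781845660109/1224395362576]. tr(M)=61513584821/5823521344, det(M)=446265625/93176341504
char-poly roots: 169/16 and 2640625/5823521344
so κ_2 = √((169/16) / (2640625/5823521344)) = 152.6240

152.6240


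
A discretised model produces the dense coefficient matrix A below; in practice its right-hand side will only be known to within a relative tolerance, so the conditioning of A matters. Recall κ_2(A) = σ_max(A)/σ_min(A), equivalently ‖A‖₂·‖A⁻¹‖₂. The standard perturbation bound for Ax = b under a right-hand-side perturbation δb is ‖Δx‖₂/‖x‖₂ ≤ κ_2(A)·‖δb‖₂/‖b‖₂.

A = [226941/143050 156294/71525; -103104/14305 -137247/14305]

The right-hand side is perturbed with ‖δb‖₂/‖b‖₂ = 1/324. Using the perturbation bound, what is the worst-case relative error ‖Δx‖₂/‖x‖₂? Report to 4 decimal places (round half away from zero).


0.8830

AᵀA = [1114545699081/20463302500 371502625527/5115825625; 371502625527/5115825625 495346289661/5115825625]; tr = 123837234309/818532100, det = 228886641/818532100
λ_max, λ_min = (123837234309/818532100 ± √15334911197050488003081/669994798730410000)/2 = 15129/100, 15129/8185321
κ = σ_max/σ_min = (123/10)/(123/2861) = 286.1000
worst-case relative error ≤ 286.1000 × 1/324 = 0.8830
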